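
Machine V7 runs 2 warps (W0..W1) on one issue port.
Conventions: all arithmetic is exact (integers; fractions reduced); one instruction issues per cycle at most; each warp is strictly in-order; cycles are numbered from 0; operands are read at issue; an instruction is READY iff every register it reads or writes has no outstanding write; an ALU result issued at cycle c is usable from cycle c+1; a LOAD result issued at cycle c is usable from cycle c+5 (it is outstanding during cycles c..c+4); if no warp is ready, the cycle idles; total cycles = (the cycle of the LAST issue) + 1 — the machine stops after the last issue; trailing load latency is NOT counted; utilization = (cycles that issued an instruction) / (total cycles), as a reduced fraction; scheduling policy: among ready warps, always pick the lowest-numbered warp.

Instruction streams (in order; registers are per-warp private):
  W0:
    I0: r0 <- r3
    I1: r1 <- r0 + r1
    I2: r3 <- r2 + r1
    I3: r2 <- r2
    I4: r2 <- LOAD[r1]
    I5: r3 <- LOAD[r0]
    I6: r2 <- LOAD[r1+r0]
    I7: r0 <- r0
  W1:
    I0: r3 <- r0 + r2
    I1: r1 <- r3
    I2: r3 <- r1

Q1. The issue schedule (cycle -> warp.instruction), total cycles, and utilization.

cycle 0: W0.I0
cycle 1: W0.I1
cycle 2: W0.I2
cycle 3: W0.I3
cycle 4: W0.I4
cycle 5: W0.I5
cycle 6: W1.I0
cycle 7: W1.I1
cycle 8: W1.I2
cycle 9: W0.I6
cycle 10: W0.I7

Answer: 11 cycles, utilization 1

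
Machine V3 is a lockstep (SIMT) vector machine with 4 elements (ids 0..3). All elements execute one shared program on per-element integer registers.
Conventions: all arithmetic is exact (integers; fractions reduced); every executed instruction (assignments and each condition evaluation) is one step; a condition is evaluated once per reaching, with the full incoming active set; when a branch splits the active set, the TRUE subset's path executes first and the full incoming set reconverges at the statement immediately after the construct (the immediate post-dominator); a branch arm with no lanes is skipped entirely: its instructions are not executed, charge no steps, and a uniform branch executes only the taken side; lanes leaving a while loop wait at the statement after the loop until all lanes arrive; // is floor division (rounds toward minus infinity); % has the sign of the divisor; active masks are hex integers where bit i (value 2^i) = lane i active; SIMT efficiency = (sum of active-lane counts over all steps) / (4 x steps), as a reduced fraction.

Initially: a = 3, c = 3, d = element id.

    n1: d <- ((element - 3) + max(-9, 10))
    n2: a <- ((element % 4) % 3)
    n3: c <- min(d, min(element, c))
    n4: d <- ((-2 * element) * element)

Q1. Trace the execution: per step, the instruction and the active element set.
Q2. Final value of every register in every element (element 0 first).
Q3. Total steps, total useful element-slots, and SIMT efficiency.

step 0: d <- ((element - 3) + max(-9, 10)) 0xf
step 1: a <- ((element % 4) % 3)     0xf
step 2: c <- min(d, min(element, c)) 0xf
step 3: d <- ((-2 * element) * element) 0xf

Answer: 4 steps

a: 0,1,2,0
c: 0,1,2,3
d: 0,-2,-8,-18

steps = 4; useful = 16; efficiency = 16/16 = 1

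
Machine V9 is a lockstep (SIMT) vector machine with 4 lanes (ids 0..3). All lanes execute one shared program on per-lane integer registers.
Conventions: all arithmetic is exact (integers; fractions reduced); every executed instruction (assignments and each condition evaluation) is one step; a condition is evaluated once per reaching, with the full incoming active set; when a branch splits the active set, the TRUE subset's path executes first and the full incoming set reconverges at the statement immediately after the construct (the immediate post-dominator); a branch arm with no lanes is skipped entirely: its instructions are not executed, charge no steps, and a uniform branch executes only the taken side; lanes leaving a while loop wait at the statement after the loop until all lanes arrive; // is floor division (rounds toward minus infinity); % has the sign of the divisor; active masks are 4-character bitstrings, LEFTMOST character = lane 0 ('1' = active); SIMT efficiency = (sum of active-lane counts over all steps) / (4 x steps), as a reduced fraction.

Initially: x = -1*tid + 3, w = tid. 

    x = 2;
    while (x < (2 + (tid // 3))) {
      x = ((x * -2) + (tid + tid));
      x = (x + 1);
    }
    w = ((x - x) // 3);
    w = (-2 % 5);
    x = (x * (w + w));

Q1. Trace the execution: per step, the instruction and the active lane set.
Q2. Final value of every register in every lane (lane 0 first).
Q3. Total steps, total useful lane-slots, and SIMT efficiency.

step 0: x <- 2                       1111
step 1: eval (x < (2 + (tid // 3)))  1111
step 2: x <- ((x * -2) + (tid + tid)) 0001
step 3: x <- (x + 1)                 0001
step 4: eval (x < (2 + (tid // 3)))  0001
step 5: w <- ((x - x) // 3)          1111
step 6: w <- (-2 % 5)                1111
step 7: x <- (x * (w + w))           1111

Answer: 8 steps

x: 12,12,12,18
w: 3,3,3,3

steps = 8; useful = 23; efficiency = 23/32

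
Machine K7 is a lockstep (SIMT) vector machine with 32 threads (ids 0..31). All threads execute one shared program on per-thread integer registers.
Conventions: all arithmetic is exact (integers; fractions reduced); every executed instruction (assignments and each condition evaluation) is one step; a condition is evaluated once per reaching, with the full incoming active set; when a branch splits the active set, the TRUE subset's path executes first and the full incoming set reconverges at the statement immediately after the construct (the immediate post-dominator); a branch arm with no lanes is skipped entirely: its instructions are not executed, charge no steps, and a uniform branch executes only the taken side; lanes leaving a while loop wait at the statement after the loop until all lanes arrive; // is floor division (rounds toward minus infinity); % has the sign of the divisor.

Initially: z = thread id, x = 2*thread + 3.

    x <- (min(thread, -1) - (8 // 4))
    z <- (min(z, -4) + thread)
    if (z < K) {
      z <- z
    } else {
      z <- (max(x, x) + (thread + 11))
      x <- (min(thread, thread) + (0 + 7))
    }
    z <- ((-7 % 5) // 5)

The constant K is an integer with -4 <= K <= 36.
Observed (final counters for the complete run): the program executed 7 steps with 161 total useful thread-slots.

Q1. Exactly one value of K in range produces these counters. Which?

Answer: K = 27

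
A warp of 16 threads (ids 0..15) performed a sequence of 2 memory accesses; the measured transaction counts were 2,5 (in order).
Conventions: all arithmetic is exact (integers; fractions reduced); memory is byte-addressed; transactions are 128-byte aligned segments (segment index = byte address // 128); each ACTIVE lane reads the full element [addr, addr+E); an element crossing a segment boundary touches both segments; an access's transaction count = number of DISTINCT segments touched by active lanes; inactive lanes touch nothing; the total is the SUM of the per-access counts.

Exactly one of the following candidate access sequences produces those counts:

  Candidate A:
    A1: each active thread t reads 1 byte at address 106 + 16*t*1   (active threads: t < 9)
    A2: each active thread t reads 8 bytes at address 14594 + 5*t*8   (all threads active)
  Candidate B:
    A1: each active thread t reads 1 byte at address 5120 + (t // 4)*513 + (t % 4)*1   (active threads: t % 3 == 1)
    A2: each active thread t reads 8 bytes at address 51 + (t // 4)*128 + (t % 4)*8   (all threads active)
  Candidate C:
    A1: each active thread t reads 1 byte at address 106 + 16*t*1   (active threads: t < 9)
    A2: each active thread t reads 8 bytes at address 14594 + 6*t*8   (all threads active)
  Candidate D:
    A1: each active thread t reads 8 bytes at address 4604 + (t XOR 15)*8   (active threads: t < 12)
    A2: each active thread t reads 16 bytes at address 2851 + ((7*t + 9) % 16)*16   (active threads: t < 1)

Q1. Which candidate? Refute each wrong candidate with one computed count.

B: A1 gives 4 transactions, not 2
C: A2 gives 6 transactions, not 5
D: A1 gives 1 transaction, not 2
A: all counts match (2,5)

Answer: A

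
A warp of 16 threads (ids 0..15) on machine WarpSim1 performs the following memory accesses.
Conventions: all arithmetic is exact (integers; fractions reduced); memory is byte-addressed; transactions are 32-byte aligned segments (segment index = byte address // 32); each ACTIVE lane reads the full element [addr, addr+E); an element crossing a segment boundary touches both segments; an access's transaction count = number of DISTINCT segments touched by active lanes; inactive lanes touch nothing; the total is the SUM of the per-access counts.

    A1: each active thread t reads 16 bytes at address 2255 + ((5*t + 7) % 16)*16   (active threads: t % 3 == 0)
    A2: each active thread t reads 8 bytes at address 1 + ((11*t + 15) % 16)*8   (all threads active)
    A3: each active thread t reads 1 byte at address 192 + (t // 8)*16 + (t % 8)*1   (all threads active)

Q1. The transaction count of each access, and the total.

A1: 4 transactions
A2: 5 transactions
A3: 1 transaction

Answer: 4,5,1; total 10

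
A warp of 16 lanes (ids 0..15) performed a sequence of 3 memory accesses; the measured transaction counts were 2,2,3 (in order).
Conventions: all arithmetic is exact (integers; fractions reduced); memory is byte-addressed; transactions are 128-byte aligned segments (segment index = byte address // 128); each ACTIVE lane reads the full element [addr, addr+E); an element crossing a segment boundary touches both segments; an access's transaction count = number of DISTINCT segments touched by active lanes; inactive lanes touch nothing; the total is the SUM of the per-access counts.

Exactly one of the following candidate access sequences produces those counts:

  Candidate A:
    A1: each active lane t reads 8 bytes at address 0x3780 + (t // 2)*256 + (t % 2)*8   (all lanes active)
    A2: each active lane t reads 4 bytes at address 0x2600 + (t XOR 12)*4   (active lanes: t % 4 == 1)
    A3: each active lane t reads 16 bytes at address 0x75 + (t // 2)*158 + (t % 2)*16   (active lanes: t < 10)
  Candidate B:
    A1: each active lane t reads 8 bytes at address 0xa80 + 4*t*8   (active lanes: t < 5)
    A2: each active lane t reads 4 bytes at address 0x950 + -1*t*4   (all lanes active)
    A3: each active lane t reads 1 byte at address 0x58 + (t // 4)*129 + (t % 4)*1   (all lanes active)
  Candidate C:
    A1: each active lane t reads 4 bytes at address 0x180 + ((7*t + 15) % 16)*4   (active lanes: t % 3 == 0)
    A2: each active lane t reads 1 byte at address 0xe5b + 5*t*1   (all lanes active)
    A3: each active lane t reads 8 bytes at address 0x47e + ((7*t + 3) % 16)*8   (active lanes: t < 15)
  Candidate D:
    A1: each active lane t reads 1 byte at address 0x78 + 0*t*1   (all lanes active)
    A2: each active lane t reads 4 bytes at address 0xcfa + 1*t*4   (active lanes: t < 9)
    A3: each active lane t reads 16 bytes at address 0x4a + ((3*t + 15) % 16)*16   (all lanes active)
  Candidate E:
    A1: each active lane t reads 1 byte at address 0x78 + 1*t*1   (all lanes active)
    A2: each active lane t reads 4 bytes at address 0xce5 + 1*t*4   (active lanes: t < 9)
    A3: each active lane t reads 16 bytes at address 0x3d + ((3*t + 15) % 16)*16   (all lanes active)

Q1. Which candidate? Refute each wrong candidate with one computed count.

A: A1 gives 8 transactions, not 2
B: A2 gives 1 transaction, not 2
C: A1 gives 1 transaction, not 2
D: A1 gives 1 transaction, not 2
E: all counts match (2,2,3)

Answer: E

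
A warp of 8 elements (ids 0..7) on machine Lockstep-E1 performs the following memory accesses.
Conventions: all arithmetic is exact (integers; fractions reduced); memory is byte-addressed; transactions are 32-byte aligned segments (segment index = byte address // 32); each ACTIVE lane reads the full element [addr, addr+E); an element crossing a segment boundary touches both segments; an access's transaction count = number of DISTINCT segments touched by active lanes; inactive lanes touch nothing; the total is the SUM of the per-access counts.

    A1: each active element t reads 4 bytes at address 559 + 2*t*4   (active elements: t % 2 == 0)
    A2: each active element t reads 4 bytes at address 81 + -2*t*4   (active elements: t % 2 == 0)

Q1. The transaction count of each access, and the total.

A1: 3 transactions
A2: 2 transactions

Answer: 3,2; total 5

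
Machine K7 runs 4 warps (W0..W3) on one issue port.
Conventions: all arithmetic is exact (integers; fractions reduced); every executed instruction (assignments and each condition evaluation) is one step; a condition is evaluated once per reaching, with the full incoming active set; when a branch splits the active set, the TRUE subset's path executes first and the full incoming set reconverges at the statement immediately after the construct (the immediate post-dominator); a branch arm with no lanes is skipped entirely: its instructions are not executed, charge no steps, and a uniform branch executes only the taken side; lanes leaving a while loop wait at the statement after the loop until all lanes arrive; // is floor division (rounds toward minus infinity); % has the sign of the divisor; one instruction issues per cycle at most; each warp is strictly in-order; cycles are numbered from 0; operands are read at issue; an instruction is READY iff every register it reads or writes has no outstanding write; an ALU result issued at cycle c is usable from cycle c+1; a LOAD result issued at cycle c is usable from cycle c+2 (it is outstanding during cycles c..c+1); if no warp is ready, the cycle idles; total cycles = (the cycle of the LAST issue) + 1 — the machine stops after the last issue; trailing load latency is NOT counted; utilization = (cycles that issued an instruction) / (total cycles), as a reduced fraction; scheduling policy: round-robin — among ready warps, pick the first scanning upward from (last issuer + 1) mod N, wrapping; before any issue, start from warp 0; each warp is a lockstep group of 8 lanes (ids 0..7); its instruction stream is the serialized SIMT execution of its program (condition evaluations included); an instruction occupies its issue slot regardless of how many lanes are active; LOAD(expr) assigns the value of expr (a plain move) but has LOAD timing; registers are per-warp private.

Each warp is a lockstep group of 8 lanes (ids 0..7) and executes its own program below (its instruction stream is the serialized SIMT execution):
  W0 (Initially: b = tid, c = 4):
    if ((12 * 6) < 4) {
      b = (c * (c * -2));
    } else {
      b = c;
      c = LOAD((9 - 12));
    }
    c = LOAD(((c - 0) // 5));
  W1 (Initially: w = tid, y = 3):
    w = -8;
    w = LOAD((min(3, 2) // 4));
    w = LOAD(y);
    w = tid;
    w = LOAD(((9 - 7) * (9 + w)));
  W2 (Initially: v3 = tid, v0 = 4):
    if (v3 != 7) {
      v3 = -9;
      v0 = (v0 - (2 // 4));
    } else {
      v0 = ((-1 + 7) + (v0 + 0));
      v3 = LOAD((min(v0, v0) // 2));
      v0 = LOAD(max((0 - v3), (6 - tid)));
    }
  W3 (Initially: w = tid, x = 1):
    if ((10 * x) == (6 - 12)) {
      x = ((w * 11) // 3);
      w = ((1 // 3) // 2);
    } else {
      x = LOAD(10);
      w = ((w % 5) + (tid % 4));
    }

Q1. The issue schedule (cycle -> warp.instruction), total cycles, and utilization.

cycle 0: W0.I0
cycle 1: W1.I0
cycle 2: W2.I0
cycle 3: W3.I0
cycle 4: W0.I1
cycle 5: W1.I1
cycle 6: W2.I1
cycle 7: W3.I1
cycle 8: W0.I2
cycle 9: W1.I2
cycle 10: W2.I2
cycle 11: W3.I2
cycle 12: W0.I3
cycle 13: W1.I3
cycle 14: W2.I3
cycle 15: W1.I4
cycle 16: W2.I4
cycle 17: idle
cycle 18: W2.I5

Answer: 19 cycles, utilization 18/19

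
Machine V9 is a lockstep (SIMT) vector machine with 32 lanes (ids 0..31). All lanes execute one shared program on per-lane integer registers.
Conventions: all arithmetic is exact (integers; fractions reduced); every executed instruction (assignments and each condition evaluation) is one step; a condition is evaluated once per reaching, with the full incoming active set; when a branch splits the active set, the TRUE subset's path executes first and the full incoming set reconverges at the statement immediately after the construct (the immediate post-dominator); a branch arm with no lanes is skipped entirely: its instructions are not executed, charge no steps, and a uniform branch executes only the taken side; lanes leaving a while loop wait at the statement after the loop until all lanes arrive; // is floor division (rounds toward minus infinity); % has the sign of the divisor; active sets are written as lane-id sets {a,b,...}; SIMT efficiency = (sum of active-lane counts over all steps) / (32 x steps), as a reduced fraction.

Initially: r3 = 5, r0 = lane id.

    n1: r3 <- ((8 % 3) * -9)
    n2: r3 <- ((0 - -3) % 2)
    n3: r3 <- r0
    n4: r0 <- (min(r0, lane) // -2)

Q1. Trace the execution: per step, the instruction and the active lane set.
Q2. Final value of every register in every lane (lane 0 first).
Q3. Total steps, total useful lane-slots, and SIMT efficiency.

step 0: r3 <- ((8 % 3) * -9)         {0,1,2,3,4,5,6,7,8,9,10,11,12,13,14,15,16,17,18,19,20,21,22,23,24,25,26,27,28,29,30,31}
step 1: r3 <- ((0 - -3) % 2)         {0,1,2,3,4,5,6,7,8,9,10,11,12,13,14,15,16,17,18,19,20,21,22,23,24,25,26,27,28,29,30,31}
step 2: r3 <- r0                     {0,1,2,3,4,5,6,7,8,9,10,11,12,13,14,15,16,17,18,19,20,21,22,23,24,25,26,27,28,29,30,31}
step 3: r0 <- (min(r0, lane) // -2)  {0,1,2,3,4,5,6,7,8,9,10,11,12,13,14,15,16,17,18,19,20,21,22,23,24,25,26,27,28,29,30,31}

Answer: 4 steps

r3: 0,1,2,3,4,5,6,7,8,9,10,11,12,13,14,15,16,17,18,19,20,21,22,23,24,25,26,27,28,29,30,31
r0: 0,-1,-1,-2,-2,-3,-3,-4,-4,-5,-5,-6,-6,-7,-7,-8,-8,-9,-9,-10,-10,-11,-11,-12,-12,-13,-13,-14,-14,-15,-15,-16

steps = 4; useful = 128; efficiency = 128/128 = 1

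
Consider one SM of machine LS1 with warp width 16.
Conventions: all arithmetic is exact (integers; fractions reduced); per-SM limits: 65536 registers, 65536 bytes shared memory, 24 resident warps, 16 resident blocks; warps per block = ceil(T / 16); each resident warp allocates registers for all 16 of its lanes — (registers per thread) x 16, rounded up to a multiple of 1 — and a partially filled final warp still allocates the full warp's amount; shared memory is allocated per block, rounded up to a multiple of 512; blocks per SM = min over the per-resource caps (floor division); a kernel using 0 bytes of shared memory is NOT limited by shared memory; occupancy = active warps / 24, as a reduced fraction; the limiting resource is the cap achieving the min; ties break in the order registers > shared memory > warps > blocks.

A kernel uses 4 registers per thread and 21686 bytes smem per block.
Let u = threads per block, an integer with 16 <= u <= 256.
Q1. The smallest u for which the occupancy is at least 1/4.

Answer: u = 33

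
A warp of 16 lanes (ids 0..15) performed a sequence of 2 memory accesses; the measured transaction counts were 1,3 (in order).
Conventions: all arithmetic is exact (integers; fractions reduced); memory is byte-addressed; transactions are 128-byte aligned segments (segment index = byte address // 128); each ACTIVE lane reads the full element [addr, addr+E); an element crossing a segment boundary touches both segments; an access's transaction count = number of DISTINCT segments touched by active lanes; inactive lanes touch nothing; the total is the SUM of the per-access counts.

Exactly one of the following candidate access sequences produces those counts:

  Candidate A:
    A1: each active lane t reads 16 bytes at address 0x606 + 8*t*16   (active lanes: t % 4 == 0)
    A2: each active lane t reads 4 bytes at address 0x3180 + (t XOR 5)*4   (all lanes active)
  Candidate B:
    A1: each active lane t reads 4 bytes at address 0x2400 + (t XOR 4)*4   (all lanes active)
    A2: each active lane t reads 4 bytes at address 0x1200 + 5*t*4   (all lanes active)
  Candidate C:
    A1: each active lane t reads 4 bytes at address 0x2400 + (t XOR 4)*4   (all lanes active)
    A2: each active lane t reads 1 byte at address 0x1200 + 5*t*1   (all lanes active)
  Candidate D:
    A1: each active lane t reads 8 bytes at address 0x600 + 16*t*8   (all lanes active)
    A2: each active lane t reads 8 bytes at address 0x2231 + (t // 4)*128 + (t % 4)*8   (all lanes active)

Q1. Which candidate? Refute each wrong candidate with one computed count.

A: A1 gives 4 transactions, not 1
C: A2 gives 1 transaction, not 3
D: A1 gives 16 transactions, not 1
B: all counts match (1,3)

Answer: B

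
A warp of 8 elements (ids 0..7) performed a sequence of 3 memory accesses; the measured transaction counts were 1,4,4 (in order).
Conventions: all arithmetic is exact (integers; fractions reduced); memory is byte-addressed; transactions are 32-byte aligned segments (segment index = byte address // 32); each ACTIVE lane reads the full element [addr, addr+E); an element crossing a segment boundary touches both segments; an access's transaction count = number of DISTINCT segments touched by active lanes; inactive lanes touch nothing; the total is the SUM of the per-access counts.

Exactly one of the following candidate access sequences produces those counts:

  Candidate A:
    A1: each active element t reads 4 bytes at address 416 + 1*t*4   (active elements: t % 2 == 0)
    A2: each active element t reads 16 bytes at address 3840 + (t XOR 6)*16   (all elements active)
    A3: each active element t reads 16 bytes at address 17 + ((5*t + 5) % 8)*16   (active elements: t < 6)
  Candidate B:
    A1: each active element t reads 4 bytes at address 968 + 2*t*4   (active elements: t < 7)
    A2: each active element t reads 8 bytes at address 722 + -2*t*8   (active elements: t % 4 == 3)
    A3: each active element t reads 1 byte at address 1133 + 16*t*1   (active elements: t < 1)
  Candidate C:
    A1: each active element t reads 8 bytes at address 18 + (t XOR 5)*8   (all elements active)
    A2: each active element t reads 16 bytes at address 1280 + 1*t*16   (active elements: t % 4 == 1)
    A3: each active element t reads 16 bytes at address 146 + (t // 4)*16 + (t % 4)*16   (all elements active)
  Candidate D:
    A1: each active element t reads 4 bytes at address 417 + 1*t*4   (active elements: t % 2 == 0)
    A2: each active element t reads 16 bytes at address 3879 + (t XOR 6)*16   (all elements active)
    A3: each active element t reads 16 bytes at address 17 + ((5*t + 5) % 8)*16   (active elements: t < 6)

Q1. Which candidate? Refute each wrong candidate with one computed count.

B: A1 gives 2 transactions, not 1
C: A1 gives 3 transactions, not 1
D: A2 gives 5 transactions, not 4
A: all counts match (1,4,4)

Answer: A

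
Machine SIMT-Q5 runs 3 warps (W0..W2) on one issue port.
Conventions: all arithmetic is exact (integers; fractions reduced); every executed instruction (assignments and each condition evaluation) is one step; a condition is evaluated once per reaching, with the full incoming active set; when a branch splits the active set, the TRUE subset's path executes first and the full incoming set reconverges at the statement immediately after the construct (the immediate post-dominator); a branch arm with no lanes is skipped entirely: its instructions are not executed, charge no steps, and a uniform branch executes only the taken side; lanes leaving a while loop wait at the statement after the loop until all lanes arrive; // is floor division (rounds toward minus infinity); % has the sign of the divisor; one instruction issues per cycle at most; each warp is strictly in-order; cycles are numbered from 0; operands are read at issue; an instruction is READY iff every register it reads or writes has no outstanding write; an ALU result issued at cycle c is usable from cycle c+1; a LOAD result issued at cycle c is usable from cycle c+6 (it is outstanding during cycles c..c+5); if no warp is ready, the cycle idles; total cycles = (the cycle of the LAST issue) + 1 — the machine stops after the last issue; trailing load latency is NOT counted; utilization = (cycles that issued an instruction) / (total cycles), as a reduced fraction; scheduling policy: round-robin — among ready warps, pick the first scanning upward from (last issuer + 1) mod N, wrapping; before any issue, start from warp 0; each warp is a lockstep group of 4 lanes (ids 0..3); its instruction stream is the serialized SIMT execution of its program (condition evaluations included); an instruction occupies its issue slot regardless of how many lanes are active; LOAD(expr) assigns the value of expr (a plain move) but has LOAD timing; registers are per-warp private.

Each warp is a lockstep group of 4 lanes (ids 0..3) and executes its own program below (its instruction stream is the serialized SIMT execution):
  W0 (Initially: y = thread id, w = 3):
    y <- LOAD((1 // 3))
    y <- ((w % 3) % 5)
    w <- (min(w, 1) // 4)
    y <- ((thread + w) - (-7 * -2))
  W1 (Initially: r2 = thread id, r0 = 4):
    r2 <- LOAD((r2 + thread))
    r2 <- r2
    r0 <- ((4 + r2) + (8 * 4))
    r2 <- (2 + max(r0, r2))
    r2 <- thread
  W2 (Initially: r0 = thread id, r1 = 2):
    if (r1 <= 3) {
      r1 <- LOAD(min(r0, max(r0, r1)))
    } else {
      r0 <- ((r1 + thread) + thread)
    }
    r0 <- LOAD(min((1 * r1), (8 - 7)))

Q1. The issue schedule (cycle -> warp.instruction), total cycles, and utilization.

cycle 0: W0.I0
cycle 1: W1.I0
cycle 2: W2.I0
cycle 3: W2.I1
cycle 4: idle
cycle 5: idle
cycle 6: W0.I1
cycle 7: W1.I1
cycle 8: W0.I2
cycle 9: W1.I2
cycle 10: W2.I2
cycle 11: W0.I3
cycle 12: W1.I3
cycle 13: W1.I4

Answer: 14 cycles, utilization 6/7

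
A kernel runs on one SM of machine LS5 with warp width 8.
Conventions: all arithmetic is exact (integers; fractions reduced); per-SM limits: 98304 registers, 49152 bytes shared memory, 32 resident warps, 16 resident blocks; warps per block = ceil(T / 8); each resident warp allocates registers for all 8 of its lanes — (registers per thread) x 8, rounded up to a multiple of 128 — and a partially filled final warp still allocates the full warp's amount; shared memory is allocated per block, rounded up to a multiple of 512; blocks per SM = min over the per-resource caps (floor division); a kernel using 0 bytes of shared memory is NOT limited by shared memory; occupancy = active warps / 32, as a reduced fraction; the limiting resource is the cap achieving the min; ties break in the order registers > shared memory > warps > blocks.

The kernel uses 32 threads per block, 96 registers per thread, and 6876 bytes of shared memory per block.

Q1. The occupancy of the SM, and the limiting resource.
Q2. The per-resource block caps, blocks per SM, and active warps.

Answer: occupancy 3/4, limited by shared memory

registers: 32 blocks
shared memory: 6 blocks
warps: 8 blocks
blocks: 16 blocks

Answer: 6 blocks, 24 active warps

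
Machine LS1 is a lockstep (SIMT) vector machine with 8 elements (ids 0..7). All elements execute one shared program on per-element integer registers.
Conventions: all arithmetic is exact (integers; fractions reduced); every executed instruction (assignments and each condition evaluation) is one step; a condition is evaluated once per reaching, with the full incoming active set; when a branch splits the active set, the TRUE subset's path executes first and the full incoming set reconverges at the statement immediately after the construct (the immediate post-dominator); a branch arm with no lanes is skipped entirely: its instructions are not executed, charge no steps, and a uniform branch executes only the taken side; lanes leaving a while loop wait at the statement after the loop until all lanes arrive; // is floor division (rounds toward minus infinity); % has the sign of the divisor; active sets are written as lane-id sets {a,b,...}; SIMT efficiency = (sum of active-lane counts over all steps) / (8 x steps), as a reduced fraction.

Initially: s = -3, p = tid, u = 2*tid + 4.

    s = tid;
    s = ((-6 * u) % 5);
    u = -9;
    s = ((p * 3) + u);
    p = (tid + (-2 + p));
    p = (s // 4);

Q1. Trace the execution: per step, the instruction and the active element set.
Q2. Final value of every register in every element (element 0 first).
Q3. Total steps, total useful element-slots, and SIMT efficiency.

step 0: s <- tid                     {0,1,2,3,4,5,6,7}
step 1: s <- ((-6 * u) % 5)          {0,1,2,3,4,5,6,7}
step 2: u <- -9                      {0,1,2,3,4,5,6,7}
step 3: s <- ((p * 3) + u)           {0,1,2,3,4,5,6,7}
step 4: p <- (tid + (-2 + p))        {0,1,2,3,4,5,6,7}
step 5: p <- (s // 4)                {0,1,2,3,4,5,6,7}

Answer: 6 steps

s: -9,-6,-3,0,3,6,9,12
p: -3,-2,-1,0,0,1,2,3
u: -9,-9,-9,-9,-9,-9,-9,-9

steps = 6; useful = 48; efficiency = 48/48 = 1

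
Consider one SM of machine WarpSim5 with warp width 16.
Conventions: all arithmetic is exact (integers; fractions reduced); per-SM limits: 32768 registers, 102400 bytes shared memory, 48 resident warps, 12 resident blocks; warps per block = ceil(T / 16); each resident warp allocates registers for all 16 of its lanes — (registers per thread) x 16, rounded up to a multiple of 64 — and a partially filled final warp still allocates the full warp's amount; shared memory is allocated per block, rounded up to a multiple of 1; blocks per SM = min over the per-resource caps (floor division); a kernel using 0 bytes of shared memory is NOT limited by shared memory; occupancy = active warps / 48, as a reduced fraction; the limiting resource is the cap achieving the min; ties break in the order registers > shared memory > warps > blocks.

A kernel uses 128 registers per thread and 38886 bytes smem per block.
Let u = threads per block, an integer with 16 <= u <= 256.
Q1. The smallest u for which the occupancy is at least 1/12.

Answer: u = 17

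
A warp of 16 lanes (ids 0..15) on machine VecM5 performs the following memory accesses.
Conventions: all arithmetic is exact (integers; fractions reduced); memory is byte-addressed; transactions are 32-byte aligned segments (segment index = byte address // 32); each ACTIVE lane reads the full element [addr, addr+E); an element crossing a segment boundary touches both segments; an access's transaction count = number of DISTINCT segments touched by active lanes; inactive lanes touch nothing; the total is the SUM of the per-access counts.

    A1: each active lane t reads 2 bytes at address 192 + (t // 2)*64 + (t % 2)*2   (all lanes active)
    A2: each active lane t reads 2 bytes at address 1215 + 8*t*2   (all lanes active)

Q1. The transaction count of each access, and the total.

A1: 8 transactions
A2: 9 transactions

Answer: 8,9; total 17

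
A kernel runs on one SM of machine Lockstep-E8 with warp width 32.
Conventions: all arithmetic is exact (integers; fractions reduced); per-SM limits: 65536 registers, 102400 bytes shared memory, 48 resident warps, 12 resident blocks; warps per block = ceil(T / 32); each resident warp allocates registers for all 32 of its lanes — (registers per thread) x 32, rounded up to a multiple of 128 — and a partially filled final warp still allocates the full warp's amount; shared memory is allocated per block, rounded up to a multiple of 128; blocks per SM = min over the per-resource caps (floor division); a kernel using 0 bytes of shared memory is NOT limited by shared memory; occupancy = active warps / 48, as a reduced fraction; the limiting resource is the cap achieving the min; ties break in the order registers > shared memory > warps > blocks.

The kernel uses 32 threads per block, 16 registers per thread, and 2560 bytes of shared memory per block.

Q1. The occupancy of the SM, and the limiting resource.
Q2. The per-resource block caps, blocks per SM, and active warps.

Answer: occupancy 1/4, limited by blocks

registers: 128 blocks
shared memory: 40 blocks
warps: 48 blocks
blocks: 12 blocks

Answer: 12 blocks, 12 active warps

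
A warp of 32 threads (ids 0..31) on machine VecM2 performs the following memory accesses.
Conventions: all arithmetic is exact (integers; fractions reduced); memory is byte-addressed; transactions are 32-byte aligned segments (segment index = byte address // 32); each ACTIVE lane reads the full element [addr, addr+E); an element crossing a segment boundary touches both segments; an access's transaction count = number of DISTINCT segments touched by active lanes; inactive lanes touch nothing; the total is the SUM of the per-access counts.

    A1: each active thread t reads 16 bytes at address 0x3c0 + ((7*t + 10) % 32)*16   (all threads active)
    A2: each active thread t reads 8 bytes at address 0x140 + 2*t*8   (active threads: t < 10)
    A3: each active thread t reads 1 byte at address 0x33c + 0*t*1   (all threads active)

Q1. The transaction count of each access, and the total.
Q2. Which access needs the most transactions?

A1: 16 transactions
A2: 5 transactions
A3: 1 transaction

Answer: 16,5,1; total 22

Answer: A1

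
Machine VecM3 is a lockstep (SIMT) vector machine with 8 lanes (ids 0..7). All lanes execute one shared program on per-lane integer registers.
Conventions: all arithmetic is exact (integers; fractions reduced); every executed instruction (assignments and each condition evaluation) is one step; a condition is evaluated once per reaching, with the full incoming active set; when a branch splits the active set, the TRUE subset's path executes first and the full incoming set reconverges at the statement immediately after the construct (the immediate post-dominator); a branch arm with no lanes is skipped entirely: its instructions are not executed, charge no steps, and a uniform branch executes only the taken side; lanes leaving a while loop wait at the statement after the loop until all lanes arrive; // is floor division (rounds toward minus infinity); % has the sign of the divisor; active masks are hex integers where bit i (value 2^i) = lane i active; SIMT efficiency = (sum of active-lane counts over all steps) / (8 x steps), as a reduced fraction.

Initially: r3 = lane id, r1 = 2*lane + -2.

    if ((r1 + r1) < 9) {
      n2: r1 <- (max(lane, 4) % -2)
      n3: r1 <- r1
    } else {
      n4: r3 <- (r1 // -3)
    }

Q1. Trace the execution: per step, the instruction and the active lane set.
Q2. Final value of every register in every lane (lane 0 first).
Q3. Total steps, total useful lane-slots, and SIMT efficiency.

step 0: eval ((r1 + r1) < 9)         0xff
step 1: r1 <- (max(lane, 4) % -2)    0x0f
step 2: r1 <- r1                     0x0f
step 3: r3 <- (r1 // -3)             0xf0

Answer: 4 steps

r3: 0,1,2,3,-2,-3,-4,-4
r1: 0,0,0,0,6,8,10,12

steps = 4; useful = 20; efficiency = 20/32 = 5/8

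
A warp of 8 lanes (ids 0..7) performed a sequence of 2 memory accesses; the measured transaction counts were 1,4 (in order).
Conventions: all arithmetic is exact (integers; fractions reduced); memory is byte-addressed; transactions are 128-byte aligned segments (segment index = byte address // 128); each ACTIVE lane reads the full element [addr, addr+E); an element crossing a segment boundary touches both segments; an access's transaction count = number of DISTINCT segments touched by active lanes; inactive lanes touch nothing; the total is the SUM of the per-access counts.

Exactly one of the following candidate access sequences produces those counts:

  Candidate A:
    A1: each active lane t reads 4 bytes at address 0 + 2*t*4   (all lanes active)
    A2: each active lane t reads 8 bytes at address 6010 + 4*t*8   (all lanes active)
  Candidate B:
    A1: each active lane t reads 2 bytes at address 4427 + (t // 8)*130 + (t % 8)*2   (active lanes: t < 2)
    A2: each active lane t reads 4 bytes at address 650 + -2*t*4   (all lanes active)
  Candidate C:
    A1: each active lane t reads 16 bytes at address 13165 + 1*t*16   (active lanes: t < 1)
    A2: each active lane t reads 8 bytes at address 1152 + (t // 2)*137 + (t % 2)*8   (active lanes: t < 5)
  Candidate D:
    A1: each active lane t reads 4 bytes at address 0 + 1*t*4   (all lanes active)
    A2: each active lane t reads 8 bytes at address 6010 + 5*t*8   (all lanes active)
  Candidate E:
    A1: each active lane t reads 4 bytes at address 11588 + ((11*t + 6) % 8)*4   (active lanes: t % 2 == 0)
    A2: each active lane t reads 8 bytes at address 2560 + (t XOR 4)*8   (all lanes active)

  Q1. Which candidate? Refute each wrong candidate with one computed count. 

A: A2 gives 3 transactions, not 4
B: A2 gives 2 transactions, not 4
C: A2 gives 3 transactions, not 4
E: A2 gives 1 transaction, not 4
D: all counts match (1,4)

Answer: D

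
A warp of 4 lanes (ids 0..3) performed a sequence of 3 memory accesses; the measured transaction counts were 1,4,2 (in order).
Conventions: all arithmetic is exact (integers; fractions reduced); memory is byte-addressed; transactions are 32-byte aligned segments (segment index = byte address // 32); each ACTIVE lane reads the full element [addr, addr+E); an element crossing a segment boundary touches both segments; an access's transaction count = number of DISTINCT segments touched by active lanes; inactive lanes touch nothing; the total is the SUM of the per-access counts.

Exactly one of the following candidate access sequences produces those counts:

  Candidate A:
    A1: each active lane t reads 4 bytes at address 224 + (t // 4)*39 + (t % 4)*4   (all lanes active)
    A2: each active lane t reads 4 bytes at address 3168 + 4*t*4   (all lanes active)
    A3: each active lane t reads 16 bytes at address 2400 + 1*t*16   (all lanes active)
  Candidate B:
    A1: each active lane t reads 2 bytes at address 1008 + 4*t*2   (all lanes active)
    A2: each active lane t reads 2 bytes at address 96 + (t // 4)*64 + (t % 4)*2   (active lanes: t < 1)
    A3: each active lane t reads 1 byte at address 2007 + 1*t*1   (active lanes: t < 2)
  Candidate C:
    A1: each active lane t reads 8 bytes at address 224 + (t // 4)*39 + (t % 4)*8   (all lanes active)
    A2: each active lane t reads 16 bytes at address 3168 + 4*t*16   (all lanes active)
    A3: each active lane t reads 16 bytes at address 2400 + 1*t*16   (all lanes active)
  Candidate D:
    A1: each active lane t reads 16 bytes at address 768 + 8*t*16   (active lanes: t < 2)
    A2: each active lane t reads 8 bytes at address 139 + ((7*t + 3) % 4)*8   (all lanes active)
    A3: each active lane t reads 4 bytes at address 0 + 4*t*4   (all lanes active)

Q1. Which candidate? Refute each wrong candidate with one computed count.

A: A2 gives 2 transactions, not 4
B: A1 gives 2 transactions, not 1
D: A1 gives 2 transactions, not 1
C: all counts match (1,4,2)

Answer: C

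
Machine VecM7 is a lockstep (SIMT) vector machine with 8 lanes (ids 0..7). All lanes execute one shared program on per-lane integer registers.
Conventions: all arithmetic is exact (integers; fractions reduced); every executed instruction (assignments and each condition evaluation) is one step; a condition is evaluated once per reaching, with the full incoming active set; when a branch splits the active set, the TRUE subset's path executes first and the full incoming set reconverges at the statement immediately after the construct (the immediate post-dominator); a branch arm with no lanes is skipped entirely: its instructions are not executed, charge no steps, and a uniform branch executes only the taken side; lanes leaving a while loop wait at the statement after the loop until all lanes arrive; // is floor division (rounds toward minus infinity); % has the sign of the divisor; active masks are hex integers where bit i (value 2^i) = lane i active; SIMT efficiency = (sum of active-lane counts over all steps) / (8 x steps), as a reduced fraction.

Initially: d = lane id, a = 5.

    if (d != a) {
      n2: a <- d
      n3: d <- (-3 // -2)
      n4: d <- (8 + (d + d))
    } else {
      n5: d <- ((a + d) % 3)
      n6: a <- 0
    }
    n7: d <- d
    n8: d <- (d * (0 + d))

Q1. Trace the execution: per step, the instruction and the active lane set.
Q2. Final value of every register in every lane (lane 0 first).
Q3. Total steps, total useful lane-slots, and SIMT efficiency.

step 0: eval (d != a)                0xff
step 1: a <- d                       0xdf
step 2: d <- (-3 // -2)              0xdf
step 3: d <- (8 + (d + d))           0xdf
step 4: d <- ((a + d) % 3)           0x20
step 5: a <- 0                       0x20
step 6: d <- d                       0xff
step 7: d <- (d * (0 + d))           0xff

Answer: 8 steps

d: 100,100,100,100,100,1,100,100
a: 0,1,2,3,4,0,6,7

steps = 8; useful = 47; efficiency = 47/64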